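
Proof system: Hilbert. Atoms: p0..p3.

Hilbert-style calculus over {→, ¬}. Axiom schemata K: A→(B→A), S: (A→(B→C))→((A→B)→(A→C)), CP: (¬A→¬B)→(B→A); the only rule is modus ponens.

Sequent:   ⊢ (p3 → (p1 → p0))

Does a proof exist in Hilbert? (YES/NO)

Search for a countermodel by truth-table:
  v=0000: Γ:[] Δ:[(p3 → (p1 → p0))=T] refutes=False
  v=0001: Γ:[] Δ:[(p3 → (p1 → p0))=T] refutes=False
  v=0010: Γ:[] Δ:[(p3 → (p1 → p0))=T] refutes=False
  v=0011: Γ:[] Δ:[(p3 → (p1 → p0))=T] refutes=False
  v=0100: Γ:[] Δ:[(p3 → (p1 → p0))=T] refutes=False
  v=0101: Γ:[] Δ:[(p3 → (p1 → p0))=F] refutes=True  ← countermodel

Result: NO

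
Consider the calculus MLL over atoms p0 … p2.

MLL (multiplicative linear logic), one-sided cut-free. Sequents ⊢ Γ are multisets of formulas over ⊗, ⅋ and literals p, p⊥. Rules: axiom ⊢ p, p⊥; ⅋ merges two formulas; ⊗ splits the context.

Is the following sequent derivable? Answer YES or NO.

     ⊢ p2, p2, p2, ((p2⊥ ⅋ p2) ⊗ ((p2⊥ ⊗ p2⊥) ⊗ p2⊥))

Derivation trace:
[⊗]  ⊢ p2, p2, p2, ((p2⊥ ⅋ p2) ⊗ ((p2⊥ ⊗ p2⊥) ⊗ p2⊥))
  [⅋]  ⊢ (p2⊥ ⅋ p2)
    [Ax]  ⊢ p2, p2⊥
  [⊗]  ⊢ p2, p2, p2, ((p2⊥ ⊗ p2⊥) ⊗ p2⊥)
    [⊗]  ⊢ p2, p2, (p2⊥ ⊗ p2⊥)
      [Ax]  ⊢ p2, p2⊥
      [Ax]  ⊢ p2, p2⊥
    [Ax]  ⊢ p2, p2⊥

Result: YES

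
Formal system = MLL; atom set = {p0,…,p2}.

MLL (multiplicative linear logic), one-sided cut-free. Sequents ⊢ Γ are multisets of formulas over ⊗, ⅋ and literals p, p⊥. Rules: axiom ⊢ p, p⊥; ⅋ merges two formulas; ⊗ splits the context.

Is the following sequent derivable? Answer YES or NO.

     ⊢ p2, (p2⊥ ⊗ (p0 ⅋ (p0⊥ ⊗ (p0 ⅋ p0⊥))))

Derivation trace:
[⊗]  ⊢ p2, (p2⊥ ⊗ (p0 ⅋ (p0⊥ ⊗ (p0 ⅋ p0⊥))))
  [Ax]  ⊢ p2, p2⊥
  [⅋]  ⊢ (p0 ⅋ (p0⊥ ⊗ (p0 ⅋ p0⊥)))
    [⊗]  ⊢ p0, (p0⊥ ⊗ (p0 ⅋ p0⊥))
      [Ax]  ⊢ p0, p0⊥
      [⅋]  ⊢ (p0 ⅋ p0⊥)
        [Ax]  ⊢ p0, p0⊥

Result: YES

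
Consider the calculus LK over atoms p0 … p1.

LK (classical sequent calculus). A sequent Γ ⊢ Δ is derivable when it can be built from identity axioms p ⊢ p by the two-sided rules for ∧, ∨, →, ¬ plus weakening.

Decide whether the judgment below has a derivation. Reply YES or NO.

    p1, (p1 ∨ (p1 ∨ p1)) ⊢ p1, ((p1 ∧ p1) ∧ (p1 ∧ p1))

Proof tree:
[∨L] p1, (p1 ∨ (p1 ∨ p1)) ⊢ p1, ((p1 ∧ p1) ∧ (p1 ∧ p1))
  [Ax] p1 ⊢ p1
  [∧R] p1, (p1 ∨ p1) ⊢ ((p1 ∧ p1) ∧ (p1 ∧ p1))
    [∧R] p1 ⊢ (p1 ∧ p1)
      [Ax] p1 ⊢ p1
      [Ax] p1 ⊢ p1
    [∨L] (p1 ∨ p1) ⊢ (p1 ∧ p1)
      [∧R] p1 ⊢ (p1 ∧ p1)
        [Ax] p1 ⊢ p1
        [Ax] p1 ⊢ p1
      [∧R] p1 ⊢ (p1 ∧ p1)
        [Ax] p1 ⊢ p1
        [Ax] p1 ⊢ p1

Result: YES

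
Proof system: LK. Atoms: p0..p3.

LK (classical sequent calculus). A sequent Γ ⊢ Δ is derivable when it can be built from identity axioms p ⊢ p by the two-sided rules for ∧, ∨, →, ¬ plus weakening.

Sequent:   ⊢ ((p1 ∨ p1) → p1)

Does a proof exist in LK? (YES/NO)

Proof tree:
[→R]  ⊢ ((p1 ∨ p1) → p1)
  [∨L] (p1 ∨ p1) ⊢ p1
    [Ax] p1 ⊢ p1
    [Ax] p1 ⊢ p1

Result: YES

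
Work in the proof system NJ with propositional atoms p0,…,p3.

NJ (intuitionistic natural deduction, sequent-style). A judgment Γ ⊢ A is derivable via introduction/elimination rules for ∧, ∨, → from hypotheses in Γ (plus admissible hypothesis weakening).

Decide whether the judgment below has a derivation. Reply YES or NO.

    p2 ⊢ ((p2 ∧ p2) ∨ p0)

Proof tree:
[∨I₁] p2 ⊢ ((p2 ∧ p2) ∨ p0)
  [∧I] p2 ⊢ (p2 ∧ p2)
    [Ax] p2 ⊢ p2
    [Ax] p2 ⊢ p2

Result: YES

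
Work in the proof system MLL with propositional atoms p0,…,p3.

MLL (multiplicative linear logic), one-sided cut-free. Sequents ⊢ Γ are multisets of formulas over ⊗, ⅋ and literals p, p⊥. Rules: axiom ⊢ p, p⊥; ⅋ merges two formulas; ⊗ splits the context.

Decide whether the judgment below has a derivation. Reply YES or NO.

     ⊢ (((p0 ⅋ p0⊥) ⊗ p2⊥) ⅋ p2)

Proof tree:
[⅋]  ⊢ (((p0 ⅋ p0⊥) ⊗ p2⊥) ⅋ p2)
  [⊗]  ⊢ p2, ((p0 ⅋ p0⊥) ⊗ p2⊥)
    [⅋]  ⊢ (p0 ⅋ p0⊥)
      [Ax]  ⊢ p0, p0⊥
    [Ax]  ⊢ p2, p2⊥

Result: YES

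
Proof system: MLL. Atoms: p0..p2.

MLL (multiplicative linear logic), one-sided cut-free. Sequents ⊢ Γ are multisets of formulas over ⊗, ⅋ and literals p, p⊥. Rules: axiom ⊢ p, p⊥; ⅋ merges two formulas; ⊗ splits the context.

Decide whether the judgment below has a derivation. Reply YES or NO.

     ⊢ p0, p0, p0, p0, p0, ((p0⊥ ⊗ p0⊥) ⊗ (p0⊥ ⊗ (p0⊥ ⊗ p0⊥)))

Proof tree:
[⊗]  ⊢ p0, p0, p0, p0, p0, ((p0⊥ ⊗ p0⊥) ⊗ (p0⊥ ⊗ (p0⊥ ⊗ p0⊥)))
  [⊗]  ⊢ p0, p0, (p0⊥ ⊗ p0⊥)
    [Ax]  ⊢ p0, p0⊥
    [Ax]  ⊢ p0, p0⊥
  [⊗]  ⊢ p0, p0, p0, (p0⊥ ⊗ (p0⊥ ⊗ p0⊥))
    [Ax]  ⊢ p0, p0⊥
    [⊗]  ⊢ p0, p0, (p0⊥ ⊗ p0⊥)
      [Ax]  ⊢ p0, p0⊥
      [Ax]  ⊢ p0, p0⊥

Result: YES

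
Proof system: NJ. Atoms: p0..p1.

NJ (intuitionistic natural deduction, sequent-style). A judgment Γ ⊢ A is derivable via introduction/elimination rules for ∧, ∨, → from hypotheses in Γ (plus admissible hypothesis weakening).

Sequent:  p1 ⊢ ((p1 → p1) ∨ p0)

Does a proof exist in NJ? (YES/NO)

Derivation trace:
[Wk] p1 ⊢ ((p1 → p1) ∨ p0)
  [∨I₁]  ⊢ ((p1 → p1) ∨ p0)
    [→I]  ⊢ (p1 → p1)
      [Ax] p1 ⊢ p1

Result: YES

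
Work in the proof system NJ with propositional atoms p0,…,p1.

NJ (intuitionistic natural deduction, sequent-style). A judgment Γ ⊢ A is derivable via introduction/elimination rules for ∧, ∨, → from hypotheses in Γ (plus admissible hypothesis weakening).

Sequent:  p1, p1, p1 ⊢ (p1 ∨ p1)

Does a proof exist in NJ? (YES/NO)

Derivation trace:
[∨I₁] p1, p1, p1 ⊢ (p1 ∨ p1)
  [Wk] p1, p1, p1 ⊢ p1
    [Wk] p1, p1 ⊢ p1
      [Ax] p1 ⊢ p1

Result: YES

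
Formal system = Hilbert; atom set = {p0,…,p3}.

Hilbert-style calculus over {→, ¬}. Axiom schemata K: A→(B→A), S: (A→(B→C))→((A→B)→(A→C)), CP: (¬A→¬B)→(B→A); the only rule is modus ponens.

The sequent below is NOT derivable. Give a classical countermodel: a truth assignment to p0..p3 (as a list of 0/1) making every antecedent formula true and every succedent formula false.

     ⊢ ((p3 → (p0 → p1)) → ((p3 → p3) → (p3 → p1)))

Enumerate valuations to refute Γ ⊢ Δ:
  v=0000: Γ:[] Δ:[((p3 → (p0 → p1)) → ((p3 → p3) → (p3 → p1)))=T] refutes=False
  v=0001: Γ:[] Δ:[((p3 → (p0 → p1)) → ((p3 → p3) → (p3 → p1)))=F] refutes=True  ← countermodel

Result: [0, 0, 0, 1]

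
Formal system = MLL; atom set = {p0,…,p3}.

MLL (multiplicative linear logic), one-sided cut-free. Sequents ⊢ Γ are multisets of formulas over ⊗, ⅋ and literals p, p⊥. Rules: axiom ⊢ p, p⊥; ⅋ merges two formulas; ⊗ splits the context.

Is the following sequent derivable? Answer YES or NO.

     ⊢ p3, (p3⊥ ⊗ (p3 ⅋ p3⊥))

Proof tree:
[⊗]  ⊢ p3, (p3⊥ ⊗ (p3 ⅋ p3⊥))
  [Ax]  ⊢ p3, p3⊥
  [⅋]  ⊢ (p3 ⅋ p3⊥)
    [Ax]  ⊢ p3, p3⊥

Result: YES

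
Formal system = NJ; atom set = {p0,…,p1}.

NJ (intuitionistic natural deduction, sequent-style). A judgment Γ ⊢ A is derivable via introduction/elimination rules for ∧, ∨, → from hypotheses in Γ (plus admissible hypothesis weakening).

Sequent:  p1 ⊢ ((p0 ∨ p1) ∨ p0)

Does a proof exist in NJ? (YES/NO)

Proof tree:
[∨I₁] p1 ⊢ ((p0 ∨ p1) ∨ p0)
  [∨I₂] p1 ⊢ (p0 ∨ p1)
    [Ax] p1 ⊢ p1

Result: YES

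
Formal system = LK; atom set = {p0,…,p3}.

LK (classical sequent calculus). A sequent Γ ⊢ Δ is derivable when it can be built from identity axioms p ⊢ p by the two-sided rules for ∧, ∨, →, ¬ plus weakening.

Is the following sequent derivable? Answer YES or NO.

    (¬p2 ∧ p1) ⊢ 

Search for a countermodel by truth-table:
  v=0000: Γ:[(¬p2 ∧ p1)=F] Δ:[] refutes=False
  v=0001: Γ:[(¬p2 ∧ p1)=F] Δ:[] refutes=False
  v=0010: Γ:[(¬p2 ∧ p1)=F] Δ:[] refutes=False
  v=0011: Γ:[(¬p2 ∧ p1)=F] Δ:[] refutes=False
  v=0100: Γ:[(¬p2 ∧ p1)=T] Δ:[] refutes=True  ← countermodel

Result: NO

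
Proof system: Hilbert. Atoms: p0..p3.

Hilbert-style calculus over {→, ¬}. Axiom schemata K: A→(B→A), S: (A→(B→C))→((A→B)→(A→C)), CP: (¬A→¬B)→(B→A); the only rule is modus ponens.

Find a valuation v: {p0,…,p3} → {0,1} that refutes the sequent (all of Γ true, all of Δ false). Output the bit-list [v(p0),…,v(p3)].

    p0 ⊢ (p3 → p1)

Truth-table refutation:
  v=0000: Γ:[p0=F] Δ:[(p3 → p1)=T] refutes=False
  v=0001: Γ:[p0=F] Δ:[(p3 → p1)=F] refutes=False
  v=0010: Γ:[p0=F] Δ:[(p3 → p1)=T] refutes=False
  v=0011: Γ:[p0=F] Δ:[(p3 → p1)=F] refutes=False
  v=0100: Γ:[p0=F] Δ:[(p3 → p1)=T] refutes=False
  v=0101: Γ:[p0=F] Δ:[(p3 → p1)=T] refutes=False
  v=0110: Γ:[p0=F] Δ:[(p3 → p1)=T] refutes=False
  v=0111: Γ:[p0=F] Δ:[(p3 → p1)=T] refutes=False
  v=1000: Γ:[p0=T] Δ:[(p3 → p1)=T] refutes=False
  v=1001: Γ:[p0=T] Δ:[(p3 → p1)=F] refutes=True  ← countermodel

Result: [1, 0, 0, 1]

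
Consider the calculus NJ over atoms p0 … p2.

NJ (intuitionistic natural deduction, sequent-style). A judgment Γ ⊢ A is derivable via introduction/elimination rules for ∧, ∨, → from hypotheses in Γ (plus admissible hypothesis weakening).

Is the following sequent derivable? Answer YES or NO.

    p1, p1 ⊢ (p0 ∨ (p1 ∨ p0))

Derivation trace:
[Wk] p1, p1 ⊢ (p0 ∨ (p1 ∨ p0))
  [∨I₂] p1 ⊢ (p0 ∨ (p1 ∨ p0))
    [∨I₁] p1 ⊢ (p1 ∨ p0)
      [Ax] p1 ⊢ p1

Result: YES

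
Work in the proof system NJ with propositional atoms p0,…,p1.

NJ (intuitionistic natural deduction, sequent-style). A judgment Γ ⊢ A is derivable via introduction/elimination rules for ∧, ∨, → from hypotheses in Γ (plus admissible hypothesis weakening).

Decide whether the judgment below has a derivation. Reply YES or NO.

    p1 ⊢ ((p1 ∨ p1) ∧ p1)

Derivation (root first):
[∧I] p1 ⊢ ((p1 ∨ p1) ∧ p1)
  [∨I₂] p1 ⊢ (p1 ∨ p1)
    [Ax] p1 ⊢ p1
  [Ax] p1 ⊢ p1

Result: YES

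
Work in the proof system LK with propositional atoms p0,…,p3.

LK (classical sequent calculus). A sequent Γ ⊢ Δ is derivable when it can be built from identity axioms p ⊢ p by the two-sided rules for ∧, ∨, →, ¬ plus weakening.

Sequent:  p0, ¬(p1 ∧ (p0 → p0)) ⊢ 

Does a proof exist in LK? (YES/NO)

Enumerate valuations to refute Γ ⊢ Δ:
  v=0000: Γ:[p0=F, ¬(p1 ∧ (p0 → p0))=T] Δ:[] refutes=False
  v=0001: Γ:[p0=F, ¬(p1 ∧ (p0 → p0))=T] Δ:[] refutes=False
  v=0010: Γ:[p0=F, ¬(p1 ∧ (p0 → p0))=T] Δ:[] refutes=False
  v=0011: Γ:[p0=F, ¬(p1 ∧ (p0 → p0))=T] Δ:[] refutes=False
  v=0100: Γ:[p0=F, ¬(p1 ∧ (p0 → p0))=F] Δ:[] refutes=False
  v=0101: Γ:[p0=F, ¬(p1 ∧ (p0 → p0))=F] Δ:[] refutes=False
  v=0110: Γ:[p0=F, ¬(p1 ∧ (p0 → p0))=F] Δ:[] refutes=False
  v=0111: Γ:[p0=F, ¬(p1 ∧ (p0 → p0))=F] Δ:[] refutes=False
  v=1000: Γ:[p0=T, ¬(p1 ∧ (p0 → p0))=T] Δ:[] refutes=True  ← countermodel

Result: NO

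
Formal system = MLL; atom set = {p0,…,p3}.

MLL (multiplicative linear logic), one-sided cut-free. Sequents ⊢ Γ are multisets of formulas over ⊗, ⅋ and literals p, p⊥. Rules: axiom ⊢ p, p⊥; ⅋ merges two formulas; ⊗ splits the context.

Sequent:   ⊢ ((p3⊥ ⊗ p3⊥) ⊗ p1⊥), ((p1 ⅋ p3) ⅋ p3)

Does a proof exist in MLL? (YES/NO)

Derivation (root first):
[⅋]  ⊢ ((p3⊥ ⊗ p3⊥) ⊗ p1⊥), ((p1 ⅋ p3) ⅋ p3)
  [⅋]  ⊢ p3, ((p3⊥ ⊗ p3⊥) ⊗ p1⊥), (p1 ⅋ p3)
    [⊗]  ⊢ p3, p3, p1, ((p3⊥ ⊗ p3⊥) ⊗ p1⊥)
      [⊗]  ⊢ p3, p3, (p3⊥ ⊗ p3⊥)
        [Ax]  ⊢ p3, p3⊥
        [Ax]  ⊢ p3, p3⊥
      [Ax]  ⊢ p1, p1⊥

Result: YES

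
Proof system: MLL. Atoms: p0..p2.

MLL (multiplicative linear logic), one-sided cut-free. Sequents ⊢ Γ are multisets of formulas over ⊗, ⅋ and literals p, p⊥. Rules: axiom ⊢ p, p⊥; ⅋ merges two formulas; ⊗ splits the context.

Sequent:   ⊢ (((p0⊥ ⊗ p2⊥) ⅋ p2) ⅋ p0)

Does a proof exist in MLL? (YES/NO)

Derivation (root first):
[⅋]  ⊢ (((p0⊥ ⊗ p2⊥) ⅋ p2) ⅋ p0)
  [⅋]  ⊢ p0, ((p0⊥ ⊗ p2⊥) ⅋ p2)
    [⊗]  ⊢ p0, p2, (p0⊥ ⊗ p2⊥)
      [Ax]  ⊢ p0, p0⊥
      [Ax]  ⊢ p2, p2⊥

Result: YES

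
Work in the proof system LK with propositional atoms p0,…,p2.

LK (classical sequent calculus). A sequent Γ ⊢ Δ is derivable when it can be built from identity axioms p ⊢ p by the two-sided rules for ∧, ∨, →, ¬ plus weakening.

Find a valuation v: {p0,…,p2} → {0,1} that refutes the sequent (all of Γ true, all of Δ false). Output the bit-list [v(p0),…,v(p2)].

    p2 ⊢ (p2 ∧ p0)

Truth-table refutation:
  v=000: Γ:[p2=F] Δ:[(p2 ∧ p0)=F] refutes=False
  v=001: Γ:[p2=T] Δ:[(p2 ∧ p0)=F] refutes=True  ← countermodel

Result: [0, 0, 1]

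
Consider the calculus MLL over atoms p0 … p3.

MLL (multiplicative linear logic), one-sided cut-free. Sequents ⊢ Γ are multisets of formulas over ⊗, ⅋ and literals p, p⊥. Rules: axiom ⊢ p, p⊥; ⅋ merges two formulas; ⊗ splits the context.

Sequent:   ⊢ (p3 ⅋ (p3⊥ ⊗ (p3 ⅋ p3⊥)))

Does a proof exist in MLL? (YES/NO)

Derivation trace:
[⅋]  ⊢ (p3 ⅋ (p3⊥ ⊗ (p3 ⅋ p3⊥)))
  [⊗]  ⊢ p3, (p3⊥ ⊗ (p3 ⅋ p3⊥))
    [Ax]  ⊢ p3, p3⊥
    [⅋]  ⊢ (p3 ⅋ p3⊥)
      [Ax]  ⊢ p3, p3⊥

Result: YES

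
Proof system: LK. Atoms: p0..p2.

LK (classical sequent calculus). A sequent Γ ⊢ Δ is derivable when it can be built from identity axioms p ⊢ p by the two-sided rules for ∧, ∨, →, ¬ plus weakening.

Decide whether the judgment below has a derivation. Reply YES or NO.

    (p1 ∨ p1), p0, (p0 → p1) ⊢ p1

Derivation trace:
[→L] (p1 ∨ p1), p0, (p0 → p1) ⊢ p1
  [∨L] p0, (p1 ∨ p1) ⊢ p1, p0
    [Ax] p1 ⊢ p1
    [WL] p0, p1 ⊢ p0
      [Ax] p0 ⊢ p0
  [Ax] p1 ⊢ p1

Result: YES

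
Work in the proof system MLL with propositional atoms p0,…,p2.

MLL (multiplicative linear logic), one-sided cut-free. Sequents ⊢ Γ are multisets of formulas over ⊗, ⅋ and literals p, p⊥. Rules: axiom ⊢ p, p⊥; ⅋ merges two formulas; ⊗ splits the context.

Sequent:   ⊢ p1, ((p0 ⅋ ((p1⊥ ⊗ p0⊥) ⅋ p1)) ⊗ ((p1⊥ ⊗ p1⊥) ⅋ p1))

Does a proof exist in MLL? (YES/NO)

Derivation (root first):
[⊗]  ⊢ p1, ((p0 ⅋ ((p1⊥ ⊗ p0⊥) ⅋ p1)) ⊗ ((p1⊥ ⊗ p1⊥) ⅋ p1))
  [⅋]  ⊢ (p0 ⅋ ((p1⊥ ⊗ p0⊥) ⅋ p1))
    [⅋]  ⊢ p0, ((p1⊥ ⊗ p0⊥) ⅋ p1)
      [⊗]  ⊢ p1, p0, (p1⊥ ⊗ p0⊥)
        [Ax]  ⊢ p1, p1⊥
        [Ax]  ⊢ p0, p0⊥
  [⅋]  ⊢ p1, ((p1⊥ ⊗ p1⊥) ⅋ p1)
    [⊗]  ⊢ p1, p1, (p1⊥ ⊗ p1⊥)
      [Ax]  ⊢ p1, p1⊥
      [Ax]  ⊢ p1, p1⊥

Result: YES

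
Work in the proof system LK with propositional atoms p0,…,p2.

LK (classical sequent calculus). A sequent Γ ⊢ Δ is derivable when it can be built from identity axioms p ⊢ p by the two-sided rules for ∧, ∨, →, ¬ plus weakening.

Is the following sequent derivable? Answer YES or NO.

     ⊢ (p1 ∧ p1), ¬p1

Proof tree:
[¬R]  ⊢ (p1 ∧ p1), ¬p1
  [∧R] p1 ⊢ (p1 ∧ p1)
    [Ax] p1 ⊢ p1
    [Ax] p1 ⊢ p1

Result: YES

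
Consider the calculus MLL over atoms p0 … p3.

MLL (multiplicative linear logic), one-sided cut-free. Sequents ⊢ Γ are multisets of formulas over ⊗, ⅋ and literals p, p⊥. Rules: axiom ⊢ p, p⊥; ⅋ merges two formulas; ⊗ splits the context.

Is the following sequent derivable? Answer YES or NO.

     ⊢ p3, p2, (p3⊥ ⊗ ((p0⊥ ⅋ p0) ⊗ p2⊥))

Derivation trace:
[⊗]  ⊢ p3, p2, (p3⊥ ⊗ ((p0⊥ ⅋ p0) ⊗ p2⊥))
  [Ax]  ⊢ p3, p3⊥
  [⊗]  ⊢ p2, ((p0⊥ ⅋ p0) ⊗ p2⊥)
    [⅋]  ⊢ (p0⊥ ⅋ p0)
      [Ax]  ⊢ p0, p0⊥
    [Ax]  ⊢ p2, p2⊥

Result: YES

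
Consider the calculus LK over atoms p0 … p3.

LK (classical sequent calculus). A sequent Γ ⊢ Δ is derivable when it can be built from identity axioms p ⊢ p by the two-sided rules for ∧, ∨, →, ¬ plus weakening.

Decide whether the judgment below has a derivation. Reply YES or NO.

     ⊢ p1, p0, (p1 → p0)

Derivation trace:
[→R]  ⊢ p1, p0, (p1 → p0)
  [WR] p1 ⊢ p1, p0, p0
    [WR] p1 ⊢ p1, p0
      [Ax] p1 ⊢ p1

Result: YES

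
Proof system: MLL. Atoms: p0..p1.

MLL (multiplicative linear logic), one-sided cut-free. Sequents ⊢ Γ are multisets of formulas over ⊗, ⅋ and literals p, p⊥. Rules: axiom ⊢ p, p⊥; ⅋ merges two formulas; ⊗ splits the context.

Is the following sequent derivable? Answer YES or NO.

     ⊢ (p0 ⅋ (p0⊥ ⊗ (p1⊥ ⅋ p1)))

Derivation trace:
[⅋]  ⊢ (p0 ⅋ (p0⊥ ⊗ (p1⊥ ⅋ p1)))
  [⊗]  ⊢ p0, (p0⊥ ⊗ (p1⊥ ⅋ p1))
    [Ax]  ⊢ p0, p0⊥
    [⅋]  ⊢ (p1⊥ ⅋ p1)
      [Ax]  ⊢ p1, p1⊥

Result: YES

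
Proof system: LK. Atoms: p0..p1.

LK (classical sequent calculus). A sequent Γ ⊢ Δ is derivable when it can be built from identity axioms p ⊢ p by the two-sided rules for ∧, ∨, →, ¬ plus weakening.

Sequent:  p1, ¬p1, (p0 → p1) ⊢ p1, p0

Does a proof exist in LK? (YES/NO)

Derivation (root first):
[→L] p1, ¬p1, (p0 → p1) ⊢ p1, p0
  [¬L] p1, ¬p1 ⊢ p0
    [WR] p1 ⊢ p1, p0
      [Ax] p1 ⊢ p1
  [WR] p1 ⊢ p1, p0
    [Ax] p1 ⊢ p1

Result: YES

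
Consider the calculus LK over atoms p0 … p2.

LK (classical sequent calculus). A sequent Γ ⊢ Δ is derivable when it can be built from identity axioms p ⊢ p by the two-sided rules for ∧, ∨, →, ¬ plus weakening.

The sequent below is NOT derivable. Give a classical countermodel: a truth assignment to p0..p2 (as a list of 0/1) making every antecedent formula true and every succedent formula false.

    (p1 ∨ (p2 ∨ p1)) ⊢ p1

Enumerate valuations to refute Γ ⊢ Δ:
  v=000: Γ:[(p1 ∨ (p2 ∨ p1))=F] Δ:[p1=F] refutes=False
  v=001: Γ:[(p1 ∨ (p2 ∨ p1))=T] Δ:[p1=F] refutes=True  ← countermodel

Result: [0, 0, 1]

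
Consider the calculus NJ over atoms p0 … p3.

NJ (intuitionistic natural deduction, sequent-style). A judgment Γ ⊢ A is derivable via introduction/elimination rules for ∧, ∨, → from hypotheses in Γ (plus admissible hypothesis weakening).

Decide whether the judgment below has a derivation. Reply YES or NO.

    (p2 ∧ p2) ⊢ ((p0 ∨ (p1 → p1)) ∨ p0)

Proof tree:
[∨I₁] (p2 ∧ p2) ⊢ ((p0 ∨ (p1 → p1)) ∨ p0)
  [Wk] (p2 ∧ p2) ⊢ (p0 ∨ (p1 → p1))
    [∨I₂]  ⊢ (p0 ∨ (p1 → p1))
      [→I]  ⊢ (p1 → p1)
        [Ax] p1 ⊢ p1

Result: YES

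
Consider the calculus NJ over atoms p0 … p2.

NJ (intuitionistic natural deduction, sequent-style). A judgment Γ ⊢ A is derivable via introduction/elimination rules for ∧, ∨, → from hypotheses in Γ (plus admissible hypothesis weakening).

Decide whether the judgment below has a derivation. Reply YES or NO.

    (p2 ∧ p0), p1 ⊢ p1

Derivation (root first):
[→E] (p2 ∧ p0), p1 ⊢ p1
  [→I]  ⊢ (p1 → p1)
    [Ax] p1 ⊢ p1
  [Wk] p1, (p2 ∧ p0) ⊢ p1
    [Ax] p1 ⊢ p1

Result: YES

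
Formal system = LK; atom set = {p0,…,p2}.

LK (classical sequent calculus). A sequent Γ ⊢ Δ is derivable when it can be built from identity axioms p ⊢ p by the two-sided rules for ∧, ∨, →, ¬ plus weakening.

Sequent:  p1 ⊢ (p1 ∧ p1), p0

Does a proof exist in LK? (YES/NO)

Derivation trace:
[WR] p1 ⊢ (p1 ∧ p1), p0
  [∧R] p1 ⊢ (p1 ∧ p1)
    [Ax] p1 ⊢ p1
    [Ax] p1 ⊢ p1

Result: YES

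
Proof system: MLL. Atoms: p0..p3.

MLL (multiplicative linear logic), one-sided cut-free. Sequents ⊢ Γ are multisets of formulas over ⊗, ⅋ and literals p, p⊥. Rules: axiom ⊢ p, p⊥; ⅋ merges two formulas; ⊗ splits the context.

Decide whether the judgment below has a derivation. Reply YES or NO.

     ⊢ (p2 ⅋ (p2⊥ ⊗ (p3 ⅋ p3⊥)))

Proof tree:
[⅋]  ⊢ (p2 ⅋ (p2⊥ ⊗ (p3 ⅋ p3⊥)))
  [⊗]  ⊢ p2, (p2⊥ ⊗ (p3 ⅋ p3⊥))
    [Ax]  ⊢ p2, p2⊥
    [⅋]  ⊢ (p3 ⅋ p3⊥)
      [Ax]  ⊢ p3, p3⊥

Result: YES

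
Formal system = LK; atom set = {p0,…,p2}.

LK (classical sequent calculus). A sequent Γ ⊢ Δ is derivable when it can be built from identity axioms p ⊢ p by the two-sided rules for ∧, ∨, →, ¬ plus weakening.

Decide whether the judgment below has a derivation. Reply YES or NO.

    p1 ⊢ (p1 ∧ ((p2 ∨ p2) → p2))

Proof tree:
[∧R] p1 ⊢ (p1 ∧ ((p2 ∨ p2) → p2))
  [Ax] p1 ⊢ p1
  [→R]  ⊢ ((p2 ∨ p2) → p2)
    [∨L] (p2 ∨ p2) ⊢ p2
      [Ax] p2 ⊢ p2
      [Ax] p2 ⊢ p2

Result: YES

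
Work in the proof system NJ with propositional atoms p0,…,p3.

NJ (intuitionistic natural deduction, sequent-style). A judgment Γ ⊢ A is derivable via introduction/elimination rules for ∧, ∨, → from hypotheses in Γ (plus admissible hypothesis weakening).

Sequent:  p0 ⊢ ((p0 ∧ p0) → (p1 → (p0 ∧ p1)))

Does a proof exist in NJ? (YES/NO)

Proof tree:
[→I] p0 ⊢ ((p0 ∧ p0) → (p1 → (p0 ∧ p1)))
  [→I] p0, (p0 ∧ p0) ⊢ (p1 → (p0 ∧ p1))
    [Wk] p1, p0, (p0 ∧ p0) ⊢ (p0 ∧ p1)
      [∧I] p1, p0 ⊢ (p0 ∧ p1)
        [Ax] p0 ⊢ p0
        [Ax] p1 ⊢ p1

Result: YES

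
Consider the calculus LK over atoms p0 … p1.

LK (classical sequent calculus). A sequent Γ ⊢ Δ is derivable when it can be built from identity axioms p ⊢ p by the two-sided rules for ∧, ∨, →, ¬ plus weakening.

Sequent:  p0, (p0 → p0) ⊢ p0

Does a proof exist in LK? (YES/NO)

Proof tree:
[→L] p0, (p0 → p0) ⊢ p0
  [WR] p0 ⊢ p0, p0
    [Ax] p0 ⊢ p0
  [WL] p0, p0 ⊢ p0
    [Ax] p0 ⊢ p0

Result: YES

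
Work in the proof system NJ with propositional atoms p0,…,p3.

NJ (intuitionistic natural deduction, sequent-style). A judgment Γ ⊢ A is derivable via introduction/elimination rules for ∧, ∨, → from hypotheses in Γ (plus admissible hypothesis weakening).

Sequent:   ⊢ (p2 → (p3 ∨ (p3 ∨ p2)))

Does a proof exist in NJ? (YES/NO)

Derivation (root first):
[→I]  ⊢ (p2 → (p3 ∨ (p3 ∨ p2)))
  [∨I₂] p2 ⊢ (p3 ∨ (p3 ∨ p2))
    [∨I₂] p2 ⊢ (p3 ∨ p2)
      [Ax] p2 ⊢ p2

Result: YES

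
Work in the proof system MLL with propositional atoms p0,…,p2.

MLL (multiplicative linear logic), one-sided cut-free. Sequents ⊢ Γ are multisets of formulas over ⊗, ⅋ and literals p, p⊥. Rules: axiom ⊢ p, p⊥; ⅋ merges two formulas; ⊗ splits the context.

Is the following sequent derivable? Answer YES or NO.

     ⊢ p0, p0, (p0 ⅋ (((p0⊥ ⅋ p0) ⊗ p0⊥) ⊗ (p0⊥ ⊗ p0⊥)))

Derivation trace:
[⅋]  ⊢ p0, p0, (p0 ⅋ (((p0⊥ ⅋ p0) ⊗ p0⊥) ⊗ (p0⊥ ⊗ p0⊥)))
  [⊗]  ⊢ p0, p0, p0, (((p0⊥ ⅋ p0) ⊗ p0⊥) ⊗ (p0⊥ ⊗ p0⊥))
    [⊗]  ⊢ p0, ((p0⊥ ⅋ p0) ⊗ p0⊥)
      [⅋]  ⊢ (p0⊥ ⅋ p0)
        [Ax]  ⊢ p0, p0⊥
      [Ax]  ⊢ p0, p0⊥
    [⊗]  ⊢ p0, p0, (p0⊥ ⊗ p0⊥)
      [Ax]  ⊢ p0, p0⊥
      [Ax]  ⊢ p0, p0⊥

Result: YES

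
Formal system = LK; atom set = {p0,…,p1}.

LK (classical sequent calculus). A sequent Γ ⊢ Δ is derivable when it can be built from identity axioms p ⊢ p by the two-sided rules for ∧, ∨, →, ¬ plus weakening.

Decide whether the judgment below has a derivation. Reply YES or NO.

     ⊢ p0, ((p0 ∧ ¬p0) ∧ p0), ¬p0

Proof tree:
[¬R]  ⊢ p0, ((p0 ∧ ¬p0) ∧ p0), ¬p0
  [∧R] p0 ⊢ p0, ((p0 ∧ ¬p0) ∧ p0)
    [∧R] p0 ⊢ p0, (p0 ∧ ¬p0)
      [Ax] p0 ⊢ p0
      [¬R]  ⊢ p0, ¬p0
        [Ax] p0 ⊢ p0
    [Ax] p0 ⊢ p0

Result: YES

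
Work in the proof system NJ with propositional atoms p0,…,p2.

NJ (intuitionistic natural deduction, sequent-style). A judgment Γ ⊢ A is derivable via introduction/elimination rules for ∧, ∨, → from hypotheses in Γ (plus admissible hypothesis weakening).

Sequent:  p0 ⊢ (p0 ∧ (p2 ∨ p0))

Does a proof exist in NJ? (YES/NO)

Derivation trace:
[∧I] p0 ⊢ (p0 ∧ (p2 ∨ p0))
  [Ax] p0 ⊢ p0
  [∨I₂] p0 ⊢ (p2 ∨ p0)
    [Ax] p0 ⊢ p0

Result: YES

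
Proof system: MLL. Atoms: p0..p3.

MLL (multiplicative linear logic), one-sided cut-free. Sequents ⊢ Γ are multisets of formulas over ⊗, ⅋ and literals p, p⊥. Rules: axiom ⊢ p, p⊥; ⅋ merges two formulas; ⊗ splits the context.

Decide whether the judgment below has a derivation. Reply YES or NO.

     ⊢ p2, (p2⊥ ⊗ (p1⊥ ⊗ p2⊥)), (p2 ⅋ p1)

Proof tree:
[⅋]  ⊢ p2, (p2⊥ ⊗ (p1⊥ ⊗ p2⊥)), (p2 ⅋ p1)
  [⊗]  ⊢ p2, p1, p2, (p2⊥ ⊗ (p1⊥ ⊗ p2⊥))
    [Ax]  ⊢ p2, p2⊥
    [⊗]  ⊢ p1, p2, (p1⊥ ⊗ p2⊥)
      [Ax]  ⊢ p1, p1⊥
      [Ax]  ⊢ p2, p2⊥

Result: YES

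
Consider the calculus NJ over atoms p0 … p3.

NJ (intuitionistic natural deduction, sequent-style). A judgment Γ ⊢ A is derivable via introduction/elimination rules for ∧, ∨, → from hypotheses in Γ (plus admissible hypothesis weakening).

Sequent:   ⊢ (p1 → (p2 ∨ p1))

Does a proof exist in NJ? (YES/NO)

Derivation trace:
[→I]  ⊢ (p1 → (p2 ∨ p1))
  [∨I₂] p1 ⊢ (p2 ∨ p1)
    [Ax] p1 ⊢ p1

Result: YES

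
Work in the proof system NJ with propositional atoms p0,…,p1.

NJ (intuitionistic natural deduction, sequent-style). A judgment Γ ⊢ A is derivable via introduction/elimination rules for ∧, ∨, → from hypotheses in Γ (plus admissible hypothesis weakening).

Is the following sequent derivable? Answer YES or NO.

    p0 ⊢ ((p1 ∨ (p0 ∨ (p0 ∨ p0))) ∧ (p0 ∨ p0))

Proof tree:
[∧I] p0 ⊢ ((p1 ∨ (p0 ∨ (p0 ∨ p0))) ∧ (p0 ∨ p0))
  [∨I₂] p0 ⊢ (p1 ∨ (p0 ∨ (p0 ∨ p0)))
    [∨I₂] p0 ⊢ (p0 ∨ (p0 ∨ p0))
      [∨I₁] p0 ⊢ (p0 ∨ p0)
        [Ax] p0 ⊢ p0
  [∨I₁] p0 ⊢ (p0 ∨ p0)
    [Ax] p0 ⊢ p0

Result: YES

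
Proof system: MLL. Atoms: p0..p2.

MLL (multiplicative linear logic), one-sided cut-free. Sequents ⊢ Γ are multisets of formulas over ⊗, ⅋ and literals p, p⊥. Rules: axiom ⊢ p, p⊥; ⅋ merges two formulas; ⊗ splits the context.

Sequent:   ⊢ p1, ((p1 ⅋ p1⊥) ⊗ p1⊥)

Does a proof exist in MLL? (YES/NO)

Derivation (root first):
[⊗]  ⊢ p1, ((p1 ⅋ p1⊥) ⊗ p1⊥)
  [⅋]  ⊢ (p1 ⅋ p1⊥)
    [Ax]  ⊢ p1, p1⊥
  [Ax]  ⊢ p1, p1⊥

Result: YES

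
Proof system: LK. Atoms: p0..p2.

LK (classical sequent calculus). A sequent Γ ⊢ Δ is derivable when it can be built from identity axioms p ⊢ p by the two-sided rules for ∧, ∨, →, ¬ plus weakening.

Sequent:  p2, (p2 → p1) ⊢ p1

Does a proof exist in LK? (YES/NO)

Derivation (root first):
[→L] p2, (p2 → p1) ⊢ p1
  [WL] p2, p2 ⊢ p2
    [Ax] p2 ⊢ p2
  [Ax] p1 ⊢ p1

Result: YES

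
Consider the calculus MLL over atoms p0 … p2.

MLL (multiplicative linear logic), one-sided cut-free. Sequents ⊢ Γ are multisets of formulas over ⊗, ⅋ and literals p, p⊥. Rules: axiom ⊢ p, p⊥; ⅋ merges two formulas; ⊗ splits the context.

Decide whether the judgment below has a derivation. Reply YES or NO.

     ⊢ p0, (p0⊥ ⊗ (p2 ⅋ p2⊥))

Proof tree:
[⊗]  ⊢ p0, (p0⊥ ⊗ (p2 ⅋ p2⊥))
  [Ax]  ⊢ p0, p0⊥
  [⅋]  ⊢ (p2 ⅋ p2⊥)
    [Ax]  ⊢ p2, p2⊥

Result: YES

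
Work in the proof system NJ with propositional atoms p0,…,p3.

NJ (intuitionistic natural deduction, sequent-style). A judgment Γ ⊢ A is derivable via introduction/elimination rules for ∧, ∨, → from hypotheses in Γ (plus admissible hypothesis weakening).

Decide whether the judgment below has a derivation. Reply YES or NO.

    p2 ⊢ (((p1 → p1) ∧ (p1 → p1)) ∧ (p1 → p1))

Derivation trace:
[Wk] p2 ⊢ (((p1 → p1) ∧ (p1 → p1)) ∧ (p1 → p1))
  [∧I]  ⊢ (((p1 → p1) ∧ (p1 → p1)) ∧ (p1 → p1))
    [∧I]  ⊢ ((p1 → p1) ∧ (p1 → p1))
      [→I]  ⊢ (p1 → p1)
        [Ax] p1 ⊢ p1
      [→I]  ⊢ (p1 → p1)
        [Ax] p1 ⊢ p1
    [→I]  ⊢ (p1 → p1)
      [Ax] p1 ⊢ p1

Result: YES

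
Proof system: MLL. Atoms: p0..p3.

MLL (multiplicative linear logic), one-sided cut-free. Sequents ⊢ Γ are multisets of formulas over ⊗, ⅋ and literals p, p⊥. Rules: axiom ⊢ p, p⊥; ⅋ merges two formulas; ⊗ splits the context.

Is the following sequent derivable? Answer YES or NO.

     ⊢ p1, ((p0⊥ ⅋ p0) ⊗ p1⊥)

Derivation trace:
[⊗]  ⊢ p1, ((p0⊥ ⅋ p0) ⊗ p1⊥)
  [⅋]  ⊢ (p0⊥ ⅋ p0)
    [Ax]  ⊢ p0, p0⊥
  [Ax]  ⊢ p1, p1⊥

Result: YES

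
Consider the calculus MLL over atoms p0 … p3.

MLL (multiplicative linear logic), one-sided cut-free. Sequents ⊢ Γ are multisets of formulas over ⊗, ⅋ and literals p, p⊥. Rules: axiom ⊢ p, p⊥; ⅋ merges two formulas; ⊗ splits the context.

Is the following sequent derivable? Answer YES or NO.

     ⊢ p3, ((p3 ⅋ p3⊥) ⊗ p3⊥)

Derivation (root first):
[⊗]  ⊢ p3, ((p3 ⅋ p3⊥) ⊗ p3⊥)
  [⅋]  ⊢ (p3 ⅋ p3⊥)
    [Ax]  ⊢ p3, p3⊥
  [Ax]  ⊢ p3, p3⊥

Result: YES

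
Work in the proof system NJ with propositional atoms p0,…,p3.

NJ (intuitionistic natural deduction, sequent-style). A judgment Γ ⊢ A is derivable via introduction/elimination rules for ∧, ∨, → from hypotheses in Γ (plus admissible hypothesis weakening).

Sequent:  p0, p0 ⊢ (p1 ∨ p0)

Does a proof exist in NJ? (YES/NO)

Derivation trace:
[∨I₂] p0, p0 ⊢ (p1 ∨ p0)
  [Wk] p0, p0 ⊢ p0
    [Ax] p0 ⊢ p0

Result: YES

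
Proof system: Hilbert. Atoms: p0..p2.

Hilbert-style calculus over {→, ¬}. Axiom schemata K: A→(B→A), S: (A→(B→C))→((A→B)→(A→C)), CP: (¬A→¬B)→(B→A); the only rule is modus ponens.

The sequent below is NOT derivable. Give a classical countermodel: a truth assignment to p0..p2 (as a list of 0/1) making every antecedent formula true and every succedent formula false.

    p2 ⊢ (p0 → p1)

Search for a countermodel by truth-table:
  v=000: Γ:[p2=F] Δ:[(p0 → p1)=T] refutes=False
  v=001: Γ:[p2=T] Δ:[(p0 → p1)=T] refutes=False
  v=010: Γ:[p2=F] Δ:[(p0 → p1)=T] refutes=False
  v=011: Γ:[p2=T] Δ:[(p0 → p1)=T] refutes=False
  v=100: Γ:[p2=F] Δ:[(p0 → p1)=F] refutes=False
  v=101: Γ:[p2=T] Δ:[(p0 → p1)=F] refutes=True  ← countermodel

Result: [1, 0, 1]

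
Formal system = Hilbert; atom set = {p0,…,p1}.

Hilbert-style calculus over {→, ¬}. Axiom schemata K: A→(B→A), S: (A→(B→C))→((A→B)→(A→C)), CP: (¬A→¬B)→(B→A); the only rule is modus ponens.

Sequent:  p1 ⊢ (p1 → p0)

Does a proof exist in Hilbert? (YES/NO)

Enumerate valuations to refute Γ ⊢ Δ:
  v=00: Γ:[p1=F] Δ:[(p1 → p0)=T] refutes=False
  v=01: Γ:[p1=T] Δ:[(p1 → p0)=F] refutes=True  ← countermodel

Result: NO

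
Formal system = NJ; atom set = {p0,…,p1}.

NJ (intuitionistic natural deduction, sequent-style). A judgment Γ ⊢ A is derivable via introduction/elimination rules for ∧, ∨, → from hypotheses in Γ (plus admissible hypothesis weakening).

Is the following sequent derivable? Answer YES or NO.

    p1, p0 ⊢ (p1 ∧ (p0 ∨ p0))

Derivation (root first):
[∧I] p1, p0 ⊢ (p1 ∧ (p0 ∨ p0))
  [Ax] p1 ⊢ p1
  [∨I₁] p0, p1 ⊢ (p0 ∨ p0)
    [Wk] p0, p1 ⊢ p0
      [Ax] p0 ⊢ p0

Result: YES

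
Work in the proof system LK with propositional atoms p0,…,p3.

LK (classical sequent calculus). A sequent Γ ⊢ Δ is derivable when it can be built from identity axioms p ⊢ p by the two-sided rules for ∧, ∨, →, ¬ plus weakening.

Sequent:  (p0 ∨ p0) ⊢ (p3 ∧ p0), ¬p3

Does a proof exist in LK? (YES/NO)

Derivation (root first):
[¬R] (p0 ∨ p0) ⊢ (p3 ∧ p0), ¬p3
  [∧R] (p0 ∨ p0), p3 ⊢ (p3 ∧ p0)
    [Ax] p3 ⊢ p3
    [∨L] (p0 ∨ p0) ⊢ p0
      [Ax] p0 ⊢ p0
      [Ax] p0 ⊢ p0

Result: YES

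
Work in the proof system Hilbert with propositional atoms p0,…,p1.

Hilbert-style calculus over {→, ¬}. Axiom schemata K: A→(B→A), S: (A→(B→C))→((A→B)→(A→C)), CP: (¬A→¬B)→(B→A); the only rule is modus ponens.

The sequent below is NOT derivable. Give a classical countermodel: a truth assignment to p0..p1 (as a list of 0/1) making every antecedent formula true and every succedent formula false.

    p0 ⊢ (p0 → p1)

Enumerate valuations to refute Γ ⊢ Δ:
  v=00: Γ:[p0=F] Δ:[(p0 → p1)=T] refutes=False
  v=01: Γ:[p0=F] Δ:[(p0 → p1)=T] refutes=False
  v=10: Γ:[p0=T] Δ:[(p0 → p1)=F] refutes=True  ← countermodel

Result: [1, 0]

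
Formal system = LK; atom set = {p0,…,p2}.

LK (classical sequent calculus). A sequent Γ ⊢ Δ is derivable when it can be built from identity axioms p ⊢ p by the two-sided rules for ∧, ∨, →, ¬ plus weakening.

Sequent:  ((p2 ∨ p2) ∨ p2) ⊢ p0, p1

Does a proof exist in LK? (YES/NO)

Search for a countermodel by truth-table:
  v=000: Γ:[((p2 ∨ p2) ∨ p2)=F] Δ:[p0=F, p1=F] refutes=False
  v=001: Γ:[((p2 ∨ p2) ∨ p2)=T] Δ:[p0=F, p1=F] refutes=True  ← countermodel

Result: NO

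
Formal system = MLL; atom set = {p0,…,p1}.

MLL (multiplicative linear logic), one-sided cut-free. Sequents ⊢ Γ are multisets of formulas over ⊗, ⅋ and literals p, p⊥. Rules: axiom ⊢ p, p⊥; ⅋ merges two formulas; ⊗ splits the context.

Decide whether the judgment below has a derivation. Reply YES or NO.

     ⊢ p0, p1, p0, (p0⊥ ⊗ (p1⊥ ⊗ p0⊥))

Derivation (root first):
[⊗]  ⊢ p0, p1, p0, (p0⊥ ⊗ (p1⊥ ⊗ p0⊥))
  [Ax]  ⊢ p0, p0⊥
  [⊗]  ⊢ p1, p0, (p1⊥ ⊗ p0⊥)
    [Ax]  ⊢ p1, p1⊥
    [Ax]  ⊢ p0, p0⊥

Result: YES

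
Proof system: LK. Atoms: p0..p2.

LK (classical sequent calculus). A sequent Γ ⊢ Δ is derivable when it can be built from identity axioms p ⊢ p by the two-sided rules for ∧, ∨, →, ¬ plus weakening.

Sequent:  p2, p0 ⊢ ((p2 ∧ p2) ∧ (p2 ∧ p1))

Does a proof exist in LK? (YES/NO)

Search for a countermodel by truth-table:
  v=000: Γ:[p2=F, p0=F] Δ:[((p2 ∧ p2) ∧ (p2 ∧ p1))=F] refutes=False
  v=001: Γ:[p2=T, p0=F] Δ:[((p2 ∧ p2) ∧ (p2 ∧ p1))=F] refutes=False
  v=010: Γ:[p2=F, p0=F] Δ:[((p2 ∧ p2) ∧ (p2 ∧ p1))=F] refutes=False
  v=011: Γ:[p2=T, p0=F] Δ:[((p2 ∧ p2) ∧ (p2 ∧ p1))=T] refutes=False
  v=100: Γ:[p2=F, p0=T] Δ:[((p2 ∧ p2) ∧ (p2 ∧ p1))=F] refutes=False
  v=101: Γ:[p2=T, p0=T] Δ:[((p2 ∧ p2) ∧ (p2 ∧ p1))=F] refutes=True  ← countermodel

Result: NO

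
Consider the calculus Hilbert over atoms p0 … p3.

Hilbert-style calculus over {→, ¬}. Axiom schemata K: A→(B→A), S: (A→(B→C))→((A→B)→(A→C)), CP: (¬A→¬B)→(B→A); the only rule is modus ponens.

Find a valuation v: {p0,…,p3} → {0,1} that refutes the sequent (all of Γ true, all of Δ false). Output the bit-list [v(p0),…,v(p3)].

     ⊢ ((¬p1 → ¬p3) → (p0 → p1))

Search for a countermodel by truth-table:
  v=0000: Γ:[] Δ:[((¬p1 → ¬p3) → (p0 → p1))=T] refutes=False
  v=0001: Γ:[] Δ:[((¬p1 → ¬p3) → (p0 → p1))=T] refutes=False
  v=0010: Γ:[] Δ:[((¬p1 → ¬p3) → (p0 → p1))=T] refutes=False
  v=0011: Γ:[] Δ:[((¬p1 → ¬p3) → (p0 → p1))=T] refutes=False
  v=0100: Γ:[] Δ:[((¬p1 → ¬p3) → (p0 → p1))=T] refutes=False
  v=0101: Γ:[] Δ:[((¬p1 → ¬p3) → (p0 → p1))=T] refutes=False
  v=0110: Γ:[] Δ:[((¬p1 → ¬p3) → (p0 → p1))=T] refutes=False
  v=0111: Γ:[] Δ:[((¬p1 → ¬p3) → (p0 → p1))=T] refutes=False
  v=1000: Γ:[] Δ:[((¬p1 → ¬p3) → (p0 → p1))=F] refutes=True  ← countermodel

Result: [1, 0, 0, 0]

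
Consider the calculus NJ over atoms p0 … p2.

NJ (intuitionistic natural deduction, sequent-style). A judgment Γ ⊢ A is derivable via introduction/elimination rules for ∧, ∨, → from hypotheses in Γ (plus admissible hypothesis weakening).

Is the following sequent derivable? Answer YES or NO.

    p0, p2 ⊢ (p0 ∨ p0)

Derivation (root first):
[Wk] p0, p2 ⊢ (p0 ∨ p0)
  [∨I₁] p0 ⊢ (p0 ∨ p0)
    [Ax] p0 ⊢ p0

Result: YES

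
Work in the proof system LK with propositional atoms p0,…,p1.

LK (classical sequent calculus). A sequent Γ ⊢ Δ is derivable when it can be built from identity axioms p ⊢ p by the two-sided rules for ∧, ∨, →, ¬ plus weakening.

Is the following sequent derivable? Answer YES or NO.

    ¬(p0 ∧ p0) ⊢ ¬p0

Derivation (root first):
[¬R] ¬(p0 ∧ p0) ⊢ ¬p0
  [¬L] p0, ¬(p0 ∧ p0) ⊢ 
    [∧R] p0 ⊢ (p0 ∧ p0)
      [Ax] p0 ⊢ p0
      [Ax] p0 ⊢ p0

Result: YES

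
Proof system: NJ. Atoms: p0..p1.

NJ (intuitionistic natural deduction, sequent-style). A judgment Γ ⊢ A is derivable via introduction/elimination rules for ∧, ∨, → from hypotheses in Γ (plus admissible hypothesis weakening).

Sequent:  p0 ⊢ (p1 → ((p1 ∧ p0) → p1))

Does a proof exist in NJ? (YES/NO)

Derivation trace:
[Wk] p0 ⊢ (p1 → ((p1 ∧ p0) → p1))
  [→I]  ⊢ (p1 → ((p1 ∧ p0) → p1))
    [→I] p1 ⊢ ((p1 ∧ p0) → p1)
      [Wk] p1, (p1 ∧ p0) ⊢ p1
        [Ax] p1 ⊢ p1

Result: YES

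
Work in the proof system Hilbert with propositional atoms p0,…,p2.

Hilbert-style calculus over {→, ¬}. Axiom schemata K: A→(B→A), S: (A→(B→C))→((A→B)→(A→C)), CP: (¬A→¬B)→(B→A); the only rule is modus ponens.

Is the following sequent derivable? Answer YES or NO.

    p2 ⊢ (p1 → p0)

Search for a countermodel by truth-table:
  v=000: Γ:[p2=F] Δ:[(p1 → p0)=T] refutes=False
  v=001: Γ:[p2=T] Δ:[(p1 → p0)=T] refutes=False
  v=010: Γ:[p2=F] Δ:[(p1 → p0)=F] refutes=False
  v=011: Γ:[p2=T] Δ:[(p1 → p0)=F] refutes=True  ← countermodel

Result: NO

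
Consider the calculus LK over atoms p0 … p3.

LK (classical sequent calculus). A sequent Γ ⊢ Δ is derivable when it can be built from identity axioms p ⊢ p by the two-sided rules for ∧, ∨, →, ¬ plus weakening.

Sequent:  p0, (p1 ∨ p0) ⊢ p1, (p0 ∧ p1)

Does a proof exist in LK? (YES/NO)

Enumerate valuations to refute Γ ⊢ Δ:
  v=0000: Γ:[p0=F, (p1 ∨ p0)=F] Δ:[p1=F, (p0 ∧ p1)=F] refutes=False
  v=0001: Γ:[p0=F, (p1 ∨ p0)=F] Δ:[p1=F, (p0 ∧ p1)=F] refutes=False
  v=0010: Γ:[p0=F, (p1 ∨ p0)=F] Δ:[p1=F, (p0 ∧ p1)=F] refutes=False
  v=0011: Γ:[p0=F, (p1 ∨ p0)=F] Δ:[p1=F, (p0 ∧ p1)=F] refutes=False
  v=0100: Γ:[p0=F, (p1 ∨ p0)=T] Δ:[p1=T, (p0 ∧ p1)=F] refutes=False
  v=0101: Γ:[p0=F, (p1 ∨ p0)=T] Δ:[p1=T, (p0 ∧ p1)=F] refutes=False
  v=0110: Γ:[p0=F, (p1 ∨ p0)=T] Δ:[p1=T, (p0 ∧ p1)=F] refutes=False
  v=0111: Γ:[p0=F, (p1 ∨ p0)=T] Δ:[p1=T, (p0 ∧ p1)=F] refutes=False
  v=1000: Γ:[p0=T, (p1 ∨ p0)=T] Δ:[p1=F, (p0 ∧ p1)=F] refutes=True  ← countermodel

Result: NO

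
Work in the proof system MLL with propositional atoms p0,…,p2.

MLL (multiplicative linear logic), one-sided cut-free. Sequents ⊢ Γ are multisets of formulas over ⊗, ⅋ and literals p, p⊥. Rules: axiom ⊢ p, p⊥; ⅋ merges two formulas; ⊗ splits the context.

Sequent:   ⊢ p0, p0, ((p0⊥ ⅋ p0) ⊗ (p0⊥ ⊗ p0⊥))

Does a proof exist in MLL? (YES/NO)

Derivation (root first):
[⊗]  ⊢ p0, p0, ((p0⊥ ⅋ p0) ⊗ (p0⊥ ⊗ p0⊥))
  [⅋]  ⊢ (p0⊥ ⅋ p0)
    [Ax]  ⊢ p0, p0⊥
  [⊗]  ⊢ p0, p0, (p0⊥ ⊗ p0⊥)
    [Ax]  ⊢ p0, p0⊥
    [Ax]  ⊢ p0, p0⊥

Result: YES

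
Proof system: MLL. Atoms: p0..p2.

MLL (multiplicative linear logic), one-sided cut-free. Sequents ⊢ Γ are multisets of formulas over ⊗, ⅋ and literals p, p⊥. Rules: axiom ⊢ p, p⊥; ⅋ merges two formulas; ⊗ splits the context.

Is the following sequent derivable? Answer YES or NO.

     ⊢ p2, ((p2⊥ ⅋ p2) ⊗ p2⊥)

Proof tree:
[⊗]  ⊢ p2, ((p2⊥ ⅋ p2) ⊗ p2⊥)
  [⅋]  ⊢ (p2⊥ ⅋ p2)
    [Ax]  ⊢ p2, p2⊥
  [Ax]  ⊢ p2, p2⊥

Result: YES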